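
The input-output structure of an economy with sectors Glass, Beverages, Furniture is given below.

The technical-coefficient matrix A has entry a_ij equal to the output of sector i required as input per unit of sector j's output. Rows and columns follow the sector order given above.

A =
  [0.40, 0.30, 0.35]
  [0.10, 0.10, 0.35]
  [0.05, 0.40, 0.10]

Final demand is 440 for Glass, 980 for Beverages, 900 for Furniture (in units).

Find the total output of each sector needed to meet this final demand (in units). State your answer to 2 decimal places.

I − A =
  [   0.60    -0.30    -0.35]
  [  -0.10     0.90    -0.35]
  [  -0.05    -0.40     0.90]
Cofactors of I−A, C_ij = (−1)^(i+j)·(minor ij) (rows/columns in the sector order above):
  C_11 = (0.90)(0.90) − (-0.35)(-0.40) = 0.6700
  C_12 = −[(-0.10)(0.90) − (-0.35)(-0.05)] = 0.1075
  C_13 = (-0.10)(-0.40) − (0.90)(-0.05) = 0.0850
  C_21 = −[(-0.30)(0.90) − (-0.35)(-0.40)] = 0.4100
  C_22 = (0.60)(0.90) − (-0.35)(-0.05) = 0.5225
  C_23 = −[(0.60)(-0.40) − (-0.30)(-0.05)] = 0.2550
  C_31 = (-0.30)(-0.35) − (-0.35)(0.90) = 0.4200
  C_32 = −[(0.60)(-0.35) − (-0.35)(-0.10)] = 0.2450
  C_33 = (0.60)(0.90) − (-0.30)(-0.10) = 0.5100
det(I−A) = Σ_j (I−A)_1j·C_1j = (0.60)(0.6700) + (-0.30)(0.1075) + (-0.35)(0.0850) = 0.3400
adj(I−A) = Cᵀ =
  [ 0.6700   0.4100   0.4200]
  [ 0.1075   0.5225   0.2450]
  [ 0.0850   0.2550   0.5100]
(I − A)⁻¹ = adj(I−A) / det(I−A) ≈
  [   1.9706     1.2059     1.2353]
  [   0.3162     1.5368     0.7206]
  [   0.2500     0.7500     1.5000]
x = (I − A)⁻¹ d = adj(I−A)·d / det(I−A), with det(I−A) = 0.3400:
  x_1 = (0.6700·440 + 0.4100·980 + 0.4200·900) / 0.3400 = 1074.60 / 0.3400 ≈ 3160.59
  x_2 = (0.1075·440 + 0.5225·980 + 0.2450·900) / 0.3400 = 779.85 / 0.3400 ≈ 2293.68
  x_3 = (0.0850·440 + 0.2550·980 + 0.5100·900) / 0.3400 = 746.30 / 0.3400 = 2195.00

x_1 = 3160.59, x_2 = 2293.68, x_3 = 2195.00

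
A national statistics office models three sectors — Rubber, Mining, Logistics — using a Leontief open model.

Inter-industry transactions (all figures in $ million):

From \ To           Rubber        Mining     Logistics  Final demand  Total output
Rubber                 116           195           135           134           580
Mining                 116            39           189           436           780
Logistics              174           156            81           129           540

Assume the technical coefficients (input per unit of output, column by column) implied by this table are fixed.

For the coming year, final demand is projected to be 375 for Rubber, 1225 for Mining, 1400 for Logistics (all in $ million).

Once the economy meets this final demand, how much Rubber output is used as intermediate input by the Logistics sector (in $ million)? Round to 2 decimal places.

z_RL = 797.59

Technical coefficients a_ij = z_ij / X_j:
  a_RR = 116/580 = 0.20, a_MR = 116/580 = 0.20, a_LR = 174/580 = 0.30
  a_RM = 195/780 = 0.25, a_MM = 39/780 = 0.05, a_LM = 156/780 = 0.20
  a_RL = 135/540 = 0.25, a_ML = 189/540 = 0.35, a_LL = 81/540 = 0.15
I − A =
  [   0.80    -0.25    -0.25]
  [  -0.20     0.95    -0.35]
  [  -0.30    -0.20     0.85]
Cofactors of I−A, C_ij = (−1)^(i+j)·(minor ij) (rows/columns in the sector order above):
  C_11 = (0.95)(0.85) − (-0.35)(-0.20) = 0.7375
  C_12 = −[(-0.20)(0.85) − (-0.35)(-0.30)] = 0.2750
  C_13 = (-0.20)(-0.20) − (0.95)(-0.30) = 0.3250
  C_21 = −[(-0.25)(0.85) − (-0.25)(-0.20)] = 0.2625
  C_22 = (0.80)(0.85) − (-0.25)(-0.30) = 0.6050
  C_23 = −[(0.80)(-0.20) − (-0.25)(-0.30)] = 0.2350
  C_31 = (-0.25)(-0.35) − (-0.25)(0.95) = 0.3250
  C_32 = −[(0.80)(-0.35) − (-0.25)(-0.20)] = 0.3300
  C_33 = (0.80)(0.95) − (-0.25)(-0.20) = 0.7100
det(I−A) = Σ_j (I−A)_1j·C_1j = (0.80)(0.7375) + (-0.25)(0.2750) + (-0.25)(0.3250) = 0.4400
adj(I−A) = Cᵀ =
  [ 0.7375   0.2625   0.3250]
  [ 0.2750   0.6050   0.3300]
  [ 0.3250   0.2350   0.7100]
(I − A)⁻¹ = adj(I−A) / det(I−A) ≈
  [   1.6761     0.5966     0.7386]
  [   0.6250     1.3750     0.7500]
  [   0.7386     0.5341     1.6136]
First solve x = (I − A)⁻¹ d = adj(I−A)·d / det(I−A); in particular x_L = (0.3250·375 + 0.2350·1225 + 0.7100·1400) / 0.4400 = 1403.75 / 0.4400 ≈ 3190.3409.
Intermediate flow from R to L: z_RL = a_RL · x_L = 0.25 × 1403.75 / 0.4400 = 350.9375 / 0.4400 ≈ 797.59.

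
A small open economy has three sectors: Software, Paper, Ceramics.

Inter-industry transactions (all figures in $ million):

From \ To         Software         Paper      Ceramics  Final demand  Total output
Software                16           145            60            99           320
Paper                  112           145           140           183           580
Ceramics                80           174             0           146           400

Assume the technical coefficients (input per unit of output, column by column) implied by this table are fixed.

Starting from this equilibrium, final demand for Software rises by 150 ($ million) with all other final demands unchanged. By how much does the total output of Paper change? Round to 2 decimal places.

Δx_P = 142.82

Technical coefficients a_ij = z_ij / X_j:
  a_SS = 16/320 = 0.05, a_PS = 112/320 = 0.35, a_CS = 80/320 = 0.25
  a_SP = 145/580 = 0.25, a_PP = 145/580 = 0.25, a_CP = 174/580 = 0.30
  a_SC = 60/400 = 0.15, a_PC = 140/400 = 0.35, a_CC = 0/400 = 0.00
I − A =
  [   0.95    -0.25    -0.15]
  [  -0.35     0.75    -0.35]
  [  -0.25    -0.30     1.00]
Cofactors of I−A, C_ij = (−1)^(i+j)·(minor ij) (rows/columns in the sector order above):
  C_11 = (0.75)(1.00) − (-0.35)(-0.30) = 0.6450
  C_12 = −[(-0.35)(1.00) − (-0.35)(-0.25)] = 0.4375
  C_13 = (-0.35)(-0.30) − (0.75)(-0.25) = 0.2925
  C_21 = −[(-0.25)(1.00) − (-0.15)(-0.30)] = 0.2950
  C_22 = (0.95)(1.00) − (-0.15)(-0.25) = 0.9125
  C_23 = −[(0.95)(-0.30) − (-0.25)(-0.25)] = 0.3475
  C_31 = (-0.25)(-0.35) − (-0.15)(0.75) = 0.2000
  C_32 = −[(0.95)(-0.35) − (-0.15)(-0.35)] = 0.3850
  C_33 = (0.95)(0.75) − (-0.25)(-0.35) = 0.6250
det(I−A) = Σ_j (I−A)_1j·C_1j = (0.95)(0.6450) + (-0.25)(0.4375) + (-0.15)(0.2925) = 0.4595
adj(I−A) = Cᵀ =
  [ 0.6450   0.2950   0.2000]
  [ 0.4375   0.9125   0.3850]
  [ 0.2925   0.3475   0.6250]
(I − A)⁻¹ = adj(I−A) / det(I−A) ≈
  [   1.4037     0.6420     0.4353]
  [   0.9521     1.9859     0.8379]
  [   0.6366     0.7563     1.3602]
Δx = (I − A)⁻¹ Δd with Δd having +150 in the Software component and 0 elsewhere.
So Δx_P = L_PS · (+150), where L_PS = adj(I−A)_PS / det(I−A) = 0.4375 / 0.4595.
Δx_P = 0.4375 × (+150) / 0.4595 = 65.625 / 0.4595 ≈ 142.82.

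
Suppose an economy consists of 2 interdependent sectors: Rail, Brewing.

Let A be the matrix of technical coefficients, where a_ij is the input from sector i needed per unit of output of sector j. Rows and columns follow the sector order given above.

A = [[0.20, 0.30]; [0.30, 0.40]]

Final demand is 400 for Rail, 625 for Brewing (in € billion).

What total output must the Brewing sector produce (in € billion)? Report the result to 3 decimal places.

x_B = 1589.744

I − A =
  [   0.80    -0.30]
  [  -0.30     0.60]
det(I−A) = (0.80)(0.60) − (-0.30)(-0.30) = 0.3900
adj(I−A) = [[0.60, 0.30], [0.30, 0.80]]
(I − A)⁻¹ = adj(I−A) / det(I−A) ≈
  [   1.5385     0.7692]
  [   0.7692     2.0513]
x = (I − A)⁻¹ d = adj(I−A)·d / det(I−A), with det(I−A) = 0.3900:
  x_R = (0.60·400 + 0.30·625) / 0.3900 = 427.50 / 0.3900 ≈ 1096.154
  x_B = (0.30·400 + 0.80·625) / 0.3900 = 620.00 / 0.3900 ≈ 1589.744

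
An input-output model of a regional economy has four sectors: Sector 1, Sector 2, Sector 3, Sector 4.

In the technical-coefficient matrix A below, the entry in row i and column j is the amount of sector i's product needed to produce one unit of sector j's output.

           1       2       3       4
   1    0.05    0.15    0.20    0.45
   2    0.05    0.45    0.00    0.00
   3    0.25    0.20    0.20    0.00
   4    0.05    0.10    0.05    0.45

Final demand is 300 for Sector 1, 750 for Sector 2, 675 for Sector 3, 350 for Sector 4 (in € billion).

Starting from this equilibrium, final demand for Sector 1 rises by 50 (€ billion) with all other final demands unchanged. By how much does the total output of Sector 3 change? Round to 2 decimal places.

I − A =
  [   0.95    -0.15    -0.20    -0.45]
  [  -0.05     0.55     0.00     0.00]
  [  -0.25    -0.20     0.80     0.00]
  [  -0.05    -0.10    -0.05     0.55]
Compute the cofactors C_ij = (−1)^(i+j)·(3×3 minor ij) of I−A; the adjugate is their transpose:
adj(I−A) = Cᵀ =
  [ 0.242000   0.128500   0.072875   0.198000]
  [ 0.022000   0.366875   0.006625   0.018000]
  [ 0.081125   0.131875   0.268625   0.066375]
  [ 0.033375   0.090375   0.032250   0.382500]
det(I−A) = Σ_j (I−A)_1j·C_1j = (0.95)(0.242000) + (-0.15)(0.022000) + (-0.20)(0.081125) + (-0.45)(0.033375) = 0.19535625
(I − A)⁻¹ = adj(I−A) / det(I−A) ≈
  [   1.2388     0.6578     0.3730     1.0135]
  [   0.1126     1.8780     0.0339     0.0921]
  [   0.4153     0.6750     1.3751     0.3398]
  [   0.1708     0.4626     0.1651     1.9580]
Δx = (I − A)⁻¹ Δd with Δd having +50 in the Sector 1 component and 0 elsewhere.
So Δx_3 = L_31 · (+50), where L_31 = adj(I−A)_31 / det(I−A) = 0.081125 / 0.19535625.
Δx_3 = 0.081125 × (+50) / 0.19535625 = 4.05625 / 0.19535625 ≈ 20.76.

Δx_3 = 20.76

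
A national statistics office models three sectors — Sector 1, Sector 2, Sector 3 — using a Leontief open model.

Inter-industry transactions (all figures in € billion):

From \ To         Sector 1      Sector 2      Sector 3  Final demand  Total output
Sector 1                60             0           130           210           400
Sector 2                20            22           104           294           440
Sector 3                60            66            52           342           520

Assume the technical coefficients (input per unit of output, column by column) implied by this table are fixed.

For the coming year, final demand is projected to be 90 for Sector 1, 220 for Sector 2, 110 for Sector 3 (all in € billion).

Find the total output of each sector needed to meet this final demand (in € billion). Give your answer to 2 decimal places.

Technical coefficients a_ij = z_ij / X_j:
  a_11 = 60/400 = 0.15, a_21 = 20/400 = 0.05, a_31 = 60/400 = 0.15
  a_12 = 0/440 = 0.00, a_22 = 22/440 = 0.05, a_32 = 66/440 = 0.15
  a_13 = 130/520 = 0.25, a_23 = 104/520 = 0.20, a_33 = 52/520 = 0.10
I − A =
  [   0.85     0.00    -0.25]
  [  -0.05     0.95    -0.20]
  [  -0.15    -0.15     0.90]
Cofactors of I−A, C_ij = (−1)^(i+j)·(minor ij) (rows/columns in the sector order above):
  C_11 = (0.95)(0.90) − (-0.20)(-0.15) = 0.8250
  C_12 = −[(-0.05)(0.90) − (-0.20)(-0.15)] = 0.0750
  C_13 = (-0.05)(-0.15) − (0.95)(-0.15) = 0.1500
  C_21 = −[(0.00)(0.90) − (-0.25)(-0.15)] = 0.0375
  C_22 = (0.85)(0.90) − (-0.25)(-0.15) = 0.7275
  C_23 = −[(0.85)(-0.15) − (0.00)(-0.15)] = 0.1275
  C_31 = (0.00)(-0.20) − (-0.25)(0.95) = 0.2375
  C_32 = −[(0.85)(-0.20) − (-0.25)(-0.05)] = 0.1825
  C_33 = (0.85)(0.95) − (0.00)(-0.05) = 0.8075
det(I−A) = Σ_j (I−A)_1j·C_1j = (0.85)(0.8250) + (0.00)(0.0750) + (-0.25)(0.1500) = 0.66375
adj(I−A) = Cᵀ =
  [ 0.8250   0.0375   0.2375]
  [ 0.0750   0.7275   0.1825]
  [ 0.1500   0.1275   0.8075]
(I − A)⁻¹ = adj(I−A) / det(I−A) ≈
  [   1.2429     0.0565     0.3578]
  [   0.1130     1.0960     0.2750]
  [   0.2260     0.1921     1.2166]
x = (I − A)⁻¹ d = adj(I−A)·d / det(I−A), with det(I−A) = 0.66375:
  x_1 = (0.8250·90 + 0.0375·220 + 0.2375·110) / 0.66375 = 108.625 / 0.66375 ≈ 163.65
  x_2 = (0.0750·90 + 0.7275·220 + 0.1825·110) / 0.66375 = 186.875 / 0.66375 ≈ 281.54
  x_3 = (0.1500·90 + 0.1275·220 + 0.8075·110) / 0.66375 = 130.375 / 0.66375 ≈ 196.42

x_1 = 163.65, x_2 = 281.54, x_3 = 196.42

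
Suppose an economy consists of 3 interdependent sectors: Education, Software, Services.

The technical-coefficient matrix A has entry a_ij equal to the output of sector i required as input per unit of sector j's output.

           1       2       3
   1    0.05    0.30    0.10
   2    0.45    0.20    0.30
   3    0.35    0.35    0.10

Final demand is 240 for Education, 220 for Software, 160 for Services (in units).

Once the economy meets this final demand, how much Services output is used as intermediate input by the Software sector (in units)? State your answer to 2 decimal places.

z_32 = 321.19

I − A =
  [   0.95    -0.30    -0.10]
  [  -0.45     0.80    -0.30]
  [  -0.35    -0.35     0.90]
Cofactors of I−A, C_ij = (−1)^(i+j)·(minor ij) (rows/columns in the sector order above):
  C_11 = (0.80)(0.90) − (-0.30)(-0.35) = 0.6150
  C_12 = −[(-0.45)(0.90) − (-0.30)(-0.35)] = 0.5100
  C_13 = (-0.45)(-0.35) − (0.80)(-0.35) = 0.4375
  C_21 = −[(-0.30)(0.90) − (-0.10)(-0.35)] = 0.3050
  C_22 = (0.95)(0.90) − (-0.10)(-0.35) = 0.8200
  C_23 = −[(0.95)(-0.35) − (-0.30)(-0.35)] = 0.4375
  C_31 = (-0.30)(-0.30) − (-0.10)(0.80) = 0.1700
  C_32 = −[(0.95)(-0.30) − (-0.10)(-0.45)] = 0.3300
  C_33 = (0.95)(0.80) − (-0.30)(-0.45) = 0.6250
det(I−A) = Σ_j (I−A)_1j·C_1j = (0.95)(0.6150) + (-0.30)(0.5100) + (-0.10)(0.4375) = 0.3875
adj(I−A) = Cᵀ =
  [ 0.6150   0.3050   0.1700]
  [ 0.5100   0.8200   0.3300]
  [ 0.4375   0.4375   0.6250]
(I − A)⁻¹ = adj(I−A) / det(I−A) ≈
  [   1.5871     0.7871     0.4387]
  [   1.3161     2.1161     0.8516]
  [   1.1290     1.1290     1.6129]
First solve x = (I − A)⁻¹ d = adj(I−A)·d / det(I−A); in particular x_2 = (0.5100·240 + 0.8200·220 + 0.3300·160) / 0.3875 = 355.60 / 0.3875 ≈ 917.6774.
Intermediate flow from 3 to 2: z_32 = a_32 · x_2 = 0.35 × 355.60 / 0.3875 = 124.46 / 0.3875 ≈ 321.19.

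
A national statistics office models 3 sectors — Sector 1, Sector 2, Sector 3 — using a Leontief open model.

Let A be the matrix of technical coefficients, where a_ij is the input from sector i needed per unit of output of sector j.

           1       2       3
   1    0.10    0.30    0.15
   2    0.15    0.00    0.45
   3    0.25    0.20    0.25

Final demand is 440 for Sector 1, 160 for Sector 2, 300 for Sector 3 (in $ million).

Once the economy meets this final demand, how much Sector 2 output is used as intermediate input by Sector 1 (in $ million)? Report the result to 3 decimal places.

I − A =
  [   0.90    -0.30    -0.15]
  [  -0.15     1.00    -0.45]
  [  -0.25    -0.20     0.75]
Cofactors of I−A, C_ij = (−1)^(i+j)·(minor ij) (rows/columns in the sector order above):
  C_11 = (1.00)(0.75) − (-0.45)(-0.20) = 0.6600
  C_12 = −[(-0.15)(0.75) − (-0.45)(-0.25)] = 0.2250
  C_13 = (-0.15)(-0.20) − (1.00)(-0.25) = 0.2800
  C_21 = −[(-0.30)(0.75) − (-0.15)(-0.20)] = 0.2550
  C_22 = (0.90)(0.75) − (-0.15)(-0.25) = 0.6375
  C_23 = −[(0.90)(-0.20) − (-0.30)(-0.25)] = 0.2550
  C_31 = (-0.30)(-0.45) − (-0.15)(1.00) = 0.2850
  C_32 = −[(0.90)(-0.45) − (-0.15)(-0.15)] = 0.4275
  C_33 = (0.90)(1.00) − (-0.30)(-0.15) = 0.8550
det(I−A) = Σ_j (I−A)_1j·C_1j = (0.90)(0.6600) + (-0.30)(0.2250) + (-0.15)(0.2800) = 0.4845
adj(I−A) = Cᵀ =
  [ 0.6600   0.2550   0.2850]
  [ 0.2250   0.6375   0.4275]
  [ 0.2800   0.2550   0.8550]
(I − A)⁻¹ = adj(I−A) / det(I−A) ≈
  [   1.3622     0.5263     0.5882]
  [   0.4644     1.3158     0.8824]
  [   0.5779     0.5263     1.7647]
First solve x = (I − A)⁻¹ d = adj(I−A)·d / det(I−A); in particular x_1 = (0.6600·440 + 0.2550·160 + 0.2850·300) / 0.4845 = 416.70 / 0.4845 ≈ 860.06192.
Intermediate flow from 2 to 1: z_21 = a_21 · x_1 = 0.15 × 416.70 / 0.4845 = 62.505 / 0.4845 ≈ 129.009.

z_21 = 129.009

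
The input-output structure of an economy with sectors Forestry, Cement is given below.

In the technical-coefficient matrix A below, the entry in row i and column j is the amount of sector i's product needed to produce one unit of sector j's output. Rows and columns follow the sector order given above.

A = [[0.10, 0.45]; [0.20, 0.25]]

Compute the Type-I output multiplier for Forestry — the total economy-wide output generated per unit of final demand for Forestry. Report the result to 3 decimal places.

I − A =
  [   0.90    -0.45]
  [  -0.20     0.75]
det(I−A) = (0.90)(0.75) − (-0.45)(-0.20) = 0.5850
adj(I−A) = [[0.75, 0.45], [0.20, 0.90]]
(I − A)⁻¹ = adj(I−A) / det(I−A) ≈
  [   1.2821     0.7692]
  [   0.3419     1.5385]
The output multiplier for sector j is the column-j sum of the Leontief inverse (I − A)⁻¹ = adj(I−A) / det(I−A).
Column 1 of adj(I−A): (0.75, 0.20); det(I−A) = 0.5850.
m_1 = (0.75 + 0.20) / 0.5850 = 0.95 / 0.5850 ≈ 1.624.

m_1 = 1.624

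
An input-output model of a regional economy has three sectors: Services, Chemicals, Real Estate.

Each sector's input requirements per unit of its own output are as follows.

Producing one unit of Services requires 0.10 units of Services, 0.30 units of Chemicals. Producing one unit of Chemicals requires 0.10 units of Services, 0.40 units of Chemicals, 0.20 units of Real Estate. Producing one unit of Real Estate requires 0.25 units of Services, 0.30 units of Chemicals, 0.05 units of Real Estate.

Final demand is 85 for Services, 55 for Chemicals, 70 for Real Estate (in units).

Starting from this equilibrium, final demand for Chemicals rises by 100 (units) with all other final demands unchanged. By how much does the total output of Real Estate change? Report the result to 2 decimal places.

Δx_R = 43.32

I − A =
  [   0.90    -0.10    -0.25]
  [  -0.30     0.60    -0.30]
  [   0.00    -0.20     0.95]
Cofactors of I−A, C_ij = (−1)^(i+j)·(minor ij) (rows/columns in the sector order above):
  C_11 = (0.60)(0.95) − (-0.30)(-0.20) = 0.5100
  C_12 = −[(-0.30)(0.95) − (-0.30)(0.00)] = 0.2850
  C_13 = (-0.30)(-0.20) − (0.60)(0.00) = 0.0600
  C_21 = −[(-0.10)(0.95) − (-0.25)(-0.20)] = 0.1450
  C_22 = (0.90)(0.95) − (-0.25)(0.00) = 0.8550
  C_23 = −[(0.90)(-0.20) − (-0.10)(0.00)] = 0.1800
  C_31 = (-0.10)(-0.30) − (-0.25)(0.60) = 0.1800
  C_32 = −[(0.90)(-0.30) − (-0.25)(-0.30)] = 0.3450
  C_33 = (0.90)(0.60) − (-0.10)(-0.30) = 0.5100
det(I−A) = Σ_j (I−A)_1j·C_1j = (0.90)(0.5100) + (-0.10)(0.2850) + (-0.25)(0.0600) = 0.4155
adj(I−A) = Cᵀ =
  [ 0.5100   0.1450   0.1800]
  [ 0.2850   0.8550   0.3450]
  [ 0.0600   0.1800   0.5100]
(I − A)⁻¹ = adj(I−A) / det(I−A) ≈
  [   1.2274     0.3490     0.4332]
  [   0.6859     2.0578     0.8303]
  [   0.1444     0.4332     1.2274]
Δx = (I − A)⁻¹ Δd with Δd having +100 in the Chemicals component and 0 elsewhere.
So Δx_R = L_RC · (+100), where L_RC = adj(I−A)_RC / det(I−A) = 0.1800 / 0.4155.
Δx_R = 0.1800 × (+100) / 0.4155 = 18.00 / 0.4155 ≈ 43.32.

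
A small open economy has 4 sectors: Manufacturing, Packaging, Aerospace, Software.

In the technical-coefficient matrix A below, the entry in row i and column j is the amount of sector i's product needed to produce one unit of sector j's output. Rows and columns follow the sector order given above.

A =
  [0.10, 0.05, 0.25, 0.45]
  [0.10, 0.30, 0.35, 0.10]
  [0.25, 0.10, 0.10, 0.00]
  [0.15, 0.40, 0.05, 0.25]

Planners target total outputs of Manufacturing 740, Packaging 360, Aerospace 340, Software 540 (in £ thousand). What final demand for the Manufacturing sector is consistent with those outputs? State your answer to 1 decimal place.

d_M = 320.0

I − A =
  [   0.90    -0.05    -0.25    -0.45]
  [  -0.10     0.70    -0.35    -0.10]
  [  -0.25    -0.10     0.90     0.00]
  [  -0.15    -0.40    -0.05     0.75]
d = (I − A) x:
  d_M = (+0.90)·740 + (-0.05)·360 + (-0.25)·340 + (-0.45)·540 = 320.0
  d_P = (-0.10)·740 + (+0.70)·360 + (-0.35)·340 + (-0.10)·540 = 5.0
  d_A = (-0.25)·740 + (-0.10)·360 + (+0.90)·340 + (+0.00)·540 = 85.0
  d_S = (-0.15)·740 + (-0.40)·360 + (-0.05)·340 + (+0.75)·540 = 133.0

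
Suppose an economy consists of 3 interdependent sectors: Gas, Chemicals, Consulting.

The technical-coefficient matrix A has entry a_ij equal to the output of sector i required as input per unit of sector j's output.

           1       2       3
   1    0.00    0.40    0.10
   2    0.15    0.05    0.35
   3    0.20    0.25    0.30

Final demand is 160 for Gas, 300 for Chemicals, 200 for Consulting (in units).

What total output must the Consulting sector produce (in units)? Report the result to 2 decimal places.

I − A =
  [   1.00    -0.40    -0.10]
  [  -0.15     0.95    -0.35]
  [  -0.20    -0.25     0.70]
Cofactors of I−A, C_ij = (−1)^(i+j)·(minor ij) (rows/columns in the sector order above):
  C_11 = (0.95)(0.70) − (-0.35)(-0.25) = 0.5775
  C_12 = −[(-0.15)(0.70) − (-0.35)(-0.20)] = 0.1750
  C_13 = (-0.15)(-0.25) − (0.95)(-0.20) = 0.2275
  C_21 = −[(-0.40)(0.70) − (-0.10)(-0.25)] = 0.3050
  C_22 = (1.00)(0.70) − (-0.10)(-0.20) = 0.6800
  C_23 = −[(1.00)(-0.25) − (-0.40)(-0.20)] = 0.3300
  C_31 = (-0.40)(-0.35) − (-0.10)(0.95) = 0.2350
  C_32 = −[(1.00)(-0.35) − (-0.10)(-0.15)] = 0.3650
  C_33 = (1.00)(0.95) − (-0.40)(-0.15) = 0.8900
det(I−A) = Σ_j (I−A)_1j·C_1j = (1.00)(0.5775) + (-0.40)(0.1750) + (-0.10)(0.2275) = 0.48475
adj(I−A) = Cᵀ =
  [ 0.5775   0.3050   0.2350]
  [ 0.1750   0.6800   0.3650]
  [ 0.2275   0.3300   0.8900]
(I − A)⁻¹ = adj(I−A) / det(I−A) ≈
  [   1.1913     0.6292     0.4848]
  [   0.3610     1.4028     0.7530]
  [   0.4693     0.6808     1.8360]
x = (I − A)⁻¹ d = adj(I−A)·d / det(I−A), with det(I−A) = 0.48475:
  x_1 = (0.5775·160 + 0.3050·300 + 0.2350·200) / 0.48475 = 230.90 / 0.48475 ≈ 476.33
  x_2 = (0.1750·160 + 0.6800·300 + 0.3650·200) / 0.48475 = 305.00 / 0.48475 ≈ 629.19
  x_3 = (0.2275·160 + 0.3300·300 + 0.8900·200) / 0.48475 = 313.40 / 0.48475 ≈ 646.52

x_3 = 646.52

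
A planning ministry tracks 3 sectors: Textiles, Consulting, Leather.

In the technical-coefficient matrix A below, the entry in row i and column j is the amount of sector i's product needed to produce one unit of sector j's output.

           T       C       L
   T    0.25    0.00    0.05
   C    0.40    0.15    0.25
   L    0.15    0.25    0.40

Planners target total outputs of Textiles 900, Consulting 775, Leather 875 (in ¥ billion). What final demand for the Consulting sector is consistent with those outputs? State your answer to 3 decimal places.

I − A =
  [   0.75     0.00    -0.05]
  [  -0.40     0.85    -0.25]
  [  -0.15    -0.25     0.60]
d = (I − A) x:
  d_T = (+0.75)·900 + (+0.00)·775 + (-0.05)·875 = 631.250
  d_C = (-0.40)·900 + (+0.85)·775 + (-0.25)·875 = 80.000
  d_L = (-0.15)·900 + (-0.25)·775 + (+0.60)·875 = 196.250

d_C = 80.000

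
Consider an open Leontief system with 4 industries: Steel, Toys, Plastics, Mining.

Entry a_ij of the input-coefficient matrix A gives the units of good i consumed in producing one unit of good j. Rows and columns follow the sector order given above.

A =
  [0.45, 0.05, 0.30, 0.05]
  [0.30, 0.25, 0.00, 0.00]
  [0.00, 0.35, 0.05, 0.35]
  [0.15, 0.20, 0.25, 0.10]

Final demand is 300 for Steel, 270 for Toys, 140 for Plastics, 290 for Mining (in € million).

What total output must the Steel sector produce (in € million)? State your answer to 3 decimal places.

x_1 = 1127.247

I − A =
  [   0.55    -0.05    -0.30    -0.05]
  [  -0.30     0.75     0.00     0.00]
  [   0.00    -0.35     0.95    -0.35]
  [  -0.15    -0.20    -0.25     0.90]
Compute the cofactors C_ij = (−1)^(i+j)·(3×3 minor ij) of I−A; the adjugate is their transpose:
adj(I−A) = Cᵀ =
  [ 0.575625   0.167750   0.211875   0.114375]
  [ 0.230250   0.399250   0.084750   0.045750]
  [ 0.154875   0.211750   0.349125   0.144375]
  [ 0.190125   0.175500   0.151125   0.346125]
det(I−A) = Σ_j (I−A)_1j·C_1j = (0.55)(0.575625) + (-0.05)(0.230250) + (-0.30)(0.154875) + (-0.05)(0.190125) = 0.2491125
(I − A)⁻¹ = adj(I−A) / det(I−A) ≈
  [   2.3107     0.6734     0.8505     0.4591]
  [   0.9243     1.6027     0.3402     0.1837]
  [   0.6217     0.8500     1.4015     0.5796]
  [   0.7632     0.7045     0.6067     1.3894]
x = (I − A)⁻¹ d = adj(I−A)·d / det(I−A), with det(I−A) = 0.2491125:
  x_1 = (0.575625·300 + 0.167750·270 + 0.211875·140 + 0.114375·290) / 0.2491125 = 280.81125 / 0.2491125 ≈ 1127.247
  x_2 = (0.230250·300 + 0.399250·270 + 0.084750·140 + 0.045750·290) / 0.2491125 = 202.005 / 0.2491125 ≈ 810.899
  x_3 = (0.154875·300 + 0.211750·270 + 0.349125·140 + 0.144375·290) / 0.2491125 = 194.38125 / 0.2491125 ≈ 780.295
  x_4 = (0.190125·300 + 0.175500·270 + 0.151125·140 + 0.346125·290) / 0.2491125 = 225.95625 / 0.2491125 ≈ 907.045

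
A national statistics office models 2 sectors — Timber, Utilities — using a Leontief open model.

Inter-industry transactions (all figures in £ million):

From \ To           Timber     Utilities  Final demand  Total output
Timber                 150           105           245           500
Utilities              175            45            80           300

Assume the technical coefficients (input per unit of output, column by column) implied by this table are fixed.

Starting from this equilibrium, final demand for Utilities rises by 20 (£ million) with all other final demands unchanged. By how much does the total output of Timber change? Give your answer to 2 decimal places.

Δx_1 = 14.81

Technical coefficients a_ij = z_ij / X_j:
  a_11 = 150/500 = 0.30, a_21 = 175/500 = 0.35
  a_12 = 105/300 = 0.35, a_22 = 45/300 = 0.15
I − A =
  [   0.70    -0.35]
  [  -0.35     0.85]
det(I−A) = (0.70)(0.85) − (-0.35)(-0.35) = 0.4725
adj(I−A) = [[0.85, 0.35], [0.35, 0.70]]
(I − A)⁻¹ = adj(I−A) / det(I−A) ≈
  [   1.7989     0.7407]
  [   0.7407     1.4815]
Δx = (I − A)⁻¹ Δd with Δd having +20 in the Utilities component and 0 elsewhere.
So Δx_1 = L_12 · (+20), where L_12 = adj(I−A)_12 / det(I−A) = 0.35 / 0.4725.
Δx_1 = 0.35 × (+20) / 0.4725 = 7.00 / 0.4725 ≈ 14.81.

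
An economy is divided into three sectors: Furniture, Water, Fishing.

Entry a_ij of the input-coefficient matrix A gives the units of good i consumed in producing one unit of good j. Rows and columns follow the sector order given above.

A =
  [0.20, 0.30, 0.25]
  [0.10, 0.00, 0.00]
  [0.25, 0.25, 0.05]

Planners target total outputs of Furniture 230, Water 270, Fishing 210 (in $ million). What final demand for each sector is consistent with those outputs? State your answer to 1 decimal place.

I − A =
  [   0.80    -0.30    -0.25]
  [  -0.10     1.00     0.00]
  [  -0.25    -0.25     0.95]
d = (I − A) x:
  d_1 = (+0.80)·230 + (-0.30)·270 + (-0.25)·210 = 50.5
  d_2 = (-0.10)·230 + (+1.00)·270 + (+0.00)·210 = 247.0
  d_3 = (-0.25)·230 + (-0.25)·270 + (+0.95)·210 = 74.5

d_1 = 50.5, d_2 = 247.0, d_3 = 74.5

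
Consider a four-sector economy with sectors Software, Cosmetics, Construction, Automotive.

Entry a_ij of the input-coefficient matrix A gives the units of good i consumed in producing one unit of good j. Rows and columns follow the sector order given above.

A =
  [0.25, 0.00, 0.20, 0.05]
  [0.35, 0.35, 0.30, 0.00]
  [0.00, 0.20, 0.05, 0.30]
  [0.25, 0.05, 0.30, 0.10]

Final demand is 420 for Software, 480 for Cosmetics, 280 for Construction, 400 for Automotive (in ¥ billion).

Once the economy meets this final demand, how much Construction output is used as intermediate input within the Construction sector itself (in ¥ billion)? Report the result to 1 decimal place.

z_33 = 50.3

I − A =
  [   0.75     0.00    -0.20    -0.05]
  [  -0.35     0.65    -0.30     0.00]
  [   0.00    -0.20     0.95    -0.30]
  [  -0.25    -0.05    -0.30     0.90]
Compute the cofactors C_ij = (−1)^(i+j)·(3×3 minor ij) of I−A; the adjugate is their transpose:
adj(I−A) = Cᵀ =
  [ 0.438750   0.044375   0.127500   0.066875]
  [ 0.290250   0.546875   0.267000   0.105125]
  [ 0.117000   0.143750   0.429750   0.149750]
  [ 0.177000   0.090625   0.193500   0.404125]
det(I−A) = Σ_j (I−A)_1j·C_1j = (0.75)(0.438750) + (0.00)(0.290250) + (-0.20)(0.117000) + (-0.05)(0.177000) = 0.2968125
(I − A)⁻¹ = adj(I−A) / det(I−A) ≈
  [   1.4782     0.1495     0.4296     0.2253]
  [   0.9779     1.8425     0.8996     0.3542]
  [   0.3942     0.4843     1.4479     0.5045]
  [   0.5963     0.3053     0.6519     1.3615]
First solve x = (I − A)⁻¹ d = adj(I−A)·d / det(I−A); in particular x_3 = (0.117000·420 + 0.143750·480 + 0.429750·280 + 0.149750·400) / 0.2968125 = 298.37 / 0.2968125 ≈ 1005.247.
Intermediate flow from 3 to 3: z_33 = a_33 · x_3 = 0.05 × 298.37 / 0.2968125 = 14.9185 / 0.2968125 ≈ 50.3.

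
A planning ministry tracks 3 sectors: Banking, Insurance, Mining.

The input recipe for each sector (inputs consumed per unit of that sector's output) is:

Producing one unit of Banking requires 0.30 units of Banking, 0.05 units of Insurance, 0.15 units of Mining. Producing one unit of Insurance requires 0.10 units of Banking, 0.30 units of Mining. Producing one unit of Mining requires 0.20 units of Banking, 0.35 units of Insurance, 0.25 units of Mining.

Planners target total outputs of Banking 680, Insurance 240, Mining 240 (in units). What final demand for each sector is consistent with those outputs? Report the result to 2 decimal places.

d_B = 404.00, d_I = 122.00, d_M = 6.00

I − A =
  [   0.70    -0.10    -0.20]
  [  -0.05     1.00    -0.35]
  [  -0.15    -0.30     0.75]
d = (I − A) x:
  d_B = (+0.70)·680 + (-0.10)·240 + (-0.20)·240 = 404.00
  d_I = (-0.05)·680 + (+1.00)·240 + (-0.35)·240 = 122.00
  d_M = (-0.15)·680 + (-0.30)·240 + (+0.75)·240 = 6.00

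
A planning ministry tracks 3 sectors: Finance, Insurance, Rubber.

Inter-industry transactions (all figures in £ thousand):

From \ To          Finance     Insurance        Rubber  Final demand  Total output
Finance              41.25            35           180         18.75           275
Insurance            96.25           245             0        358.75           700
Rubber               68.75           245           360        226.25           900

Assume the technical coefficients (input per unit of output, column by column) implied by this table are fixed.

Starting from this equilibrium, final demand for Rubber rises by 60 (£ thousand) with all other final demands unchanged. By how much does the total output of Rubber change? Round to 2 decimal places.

Δx_R = 121.59

Technical coefficients a_ij = z_ij / X_j:
  a_FF = 41.25/275 = 0.15, a_IF = 96.25/275 = 0.35, a_RF = 68.75/275 = 0.25
  a_FI = 35/700 = 0.05, a_II = 245/700 = 0.35, a_RI = 245/700 = 0.35
  a_FR = 180/900 = 0.20, a_IR = 0/900 = 0.00, a_RR = 360/900 = 0.40
I − A =
  [   0.85    -0.05    -0.20]
  [  -0.35     0.65     0.00]
  [  -0.25    -0.35     0.60]
Cofactors of I−A, C_ij = (−1)^(i+j)·(minor ij) (rows/columns in the sector order above):
  C_11 = (0.65)(0.60) − (0.00)(-0.35) = 0.3900
  C_12 = −[(-0.35)(0.60) − (0.00)(-0.25)] = 0.2100
  C_13 = (-0.35)(-0.35) − (0.65)(-0.25) = 0.2850
  C_21 = −[(-0.05)(0.60) − (-0.20)(-0.35)] = 0.1000
  C_22 = (0.85)(0.60) − (-0.20)(-0.25) = 0.4600
  C_23 = −[(0.85)(-0.35) − (-0.05)(-0.25)] = 0.3100
  C_31 = (-0.05)(0.00) − (-0.20)(0.65) = 0.1300
  C_32 = −[(0.85)(0.00) − (-0.20)(-0.35)] = 0.0700
  C_33 = (0.85)(0.65) − (-0.05)(-0.35) = 0.5350
det(I−A) = Σ_j (I−A)_1j·C_1j = (0.85)(0.3900) + (-0.05)(0.2100) + (-0.20)(0.2850) = 0.2640
adj(I−A) = Cᵀ =
  [ 0.3900   0.1000   0.1300]
  [ 0.2100   0.4600   0.0700]
  [ 0.2850   0.3100   0.5350]
(I − A)⁻¹ = adj(I−A) / det(I−A) ≈
  [   1.4773     0.3788     0.4924]
  [   0.7955     1.7424     0.2652]
  [   1.0795     1.1742     2.0265]
Δx = (I − A)⁻¹ Δd with Δd having +60 in the Rubber component and 0 elsewhere.
So Δx_R = L_RR · (+60), where L_RR = adj(I−A)_RR / det(I−A) = 0.5350 / 0.2640.
Δx_R = 0.5350 × (+60) / 0.2640 = 32.10 / 0.2640 ≈ 121.59.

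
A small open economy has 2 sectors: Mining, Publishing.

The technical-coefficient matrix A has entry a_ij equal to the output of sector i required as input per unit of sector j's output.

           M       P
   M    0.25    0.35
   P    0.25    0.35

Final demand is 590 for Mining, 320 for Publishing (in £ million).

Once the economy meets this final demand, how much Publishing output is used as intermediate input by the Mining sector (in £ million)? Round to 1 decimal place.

z_PM = 309.7

I − A =
  [   0.75    -0.35]
  [  -0.25     0.65]
det(I−A) = (0.75)(0.65) − (-0.35)(-0.25) = 0.4000
adj(I−A) = [[0.65, 0.35], [0.25, 0.75]]
(I − A)⁻¹ = adj(I−A) / det(I−A) ≈
  [   1.6250     0.8750]
  [   0.6250     1.8750]
First solve x = (I − A)⁻¹ d = adj(I−A)·d / det(I−A); in particular x_M = (0.65·590 + 0.35·320) / 0.4000 = 495.50 / 0.4000 = 1238.750.
Intermediate flow from P to M: z_PM = a_PM · x_M = 0.25 × 495.50 / 0.4000 = 123.875 / 0.4000 ≈ 309.7.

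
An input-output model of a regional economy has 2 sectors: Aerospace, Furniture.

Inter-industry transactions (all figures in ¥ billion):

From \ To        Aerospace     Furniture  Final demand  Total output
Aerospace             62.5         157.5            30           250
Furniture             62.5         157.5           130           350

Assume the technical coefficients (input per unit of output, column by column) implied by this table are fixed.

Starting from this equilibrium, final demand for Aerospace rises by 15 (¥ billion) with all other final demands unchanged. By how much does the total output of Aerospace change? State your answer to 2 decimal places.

Δx_A = 27.50

Technical coefficients a_ij = z_ij / X_j:
  a_AA = 62.5/250 = 0.25, a_FA = 62.5/250 = 0.25
  a_AF = 157.5/350 = 0.45, a_FF = 157.5/350 = 0.45
I − A =
  [   0.75    -0.45]
  [  -0.25     0.55]
det(I−A) = (0.75)(0.55) − (-0.45)(-0.25) = 0.3000
adj(I−A) = [[0.55, 0.45], [0.25, 0.75]]
(I − A)⁻¹ = adj(I−A) / det(I−A) ≈
  [   1.8333     1.5000]
  [   0.8333     2.5000]
Δx = (I − A)⁻¹ Δd with Δd having +15 in the Aerospace component and 0 elsewhere.
So Δx_A = L_AA · (+15), where L_AA = adj(I−A)_AA / det(I−A) = 0.55 / 0.3000.
Δx_A = 0.55 × (+15) / 0.3000 = 8.25 / 0.3000 = 27.50.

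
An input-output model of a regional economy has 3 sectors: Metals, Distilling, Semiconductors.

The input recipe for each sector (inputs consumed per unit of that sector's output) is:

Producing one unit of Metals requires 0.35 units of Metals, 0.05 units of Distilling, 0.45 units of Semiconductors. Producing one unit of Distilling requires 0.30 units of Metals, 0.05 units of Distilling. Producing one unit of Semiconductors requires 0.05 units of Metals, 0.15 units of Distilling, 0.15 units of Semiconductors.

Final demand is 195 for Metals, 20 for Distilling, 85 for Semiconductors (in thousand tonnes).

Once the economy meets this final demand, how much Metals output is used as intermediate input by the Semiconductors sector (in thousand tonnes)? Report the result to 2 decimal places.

I − A =
  [   0.65    -0.30    -0.05]
  [  -0.05     0.95    -0.15]
  [  -0.45     0.00     0.85]
Cofactors of I−A, C_ij = (−1)^(i+j)·(minor ij) (rows/columns in the sector order above):
  C_11 = (0.95)(0.85) − (-0.15)(0.00) = 0.8075
  C_12 = −[(-0.05)(0.85) − (-0.15)(-0.45)] = 0.1100
  C_13 = (-0.05)(0.00) − (0.95)(-0.45) = 0.4275
  C_21 = −[(-0.30)(0.85) − (-0.05)(0.00)] = 0.2550
  C_22 = (0.65)(0.85) − (-0.05)(-0.45) = 0.5300
  C_23 = −[(0.65)(0.00) − (-0.30)(-0.45)] = 0.1350
  C_31 = (-0.30)(-0.15) − (-0.05)(0.95) = 0.0925
  C_32 = −[(0.65)(-0.15) − (-0.05)(-0.05)] = 0.1000
  C_33 = (0.65)(0.95) − (-0.30)(-0.05) = 0.6025
det(I−A) = Σ_j (I−A)_1j·C_1j = (0.65)(0.8075) + (-0.30)(0.1100) + (-0.05)(0.4275) = 0.4705
adj(I−A) = Cᵀ =
  [ 0.8075   0.2550   0.0925]
  [ 0.1100   0.5300   0.1000]
  [ 0.4275   0.1350   0.6025]
(I − A)⁻¹ = adj(I−A) / det(I−A) ≈
  [   1.7163     0.5420     0.1966]
  [   0.2338     1.1265     0.2125]
  [   0.9086     0.2869     1.2806]
First solve x = (I − A)⁻¹ d = adj(I−A)·d / det(I−A); in particular x_3 = (0.4275·195 + 0.1350·20 + 0.6025·85) / 0.4705 = 137.275 / 0.4705 ≈ 291.7641.
Intermediate flow from 1 to 3: z_13 = a_13 · x_3 = 0.05 × 137.275 / 0.4705 = 6.86375 / 0.4705 ≈ 14.59.

z_13 = 14.59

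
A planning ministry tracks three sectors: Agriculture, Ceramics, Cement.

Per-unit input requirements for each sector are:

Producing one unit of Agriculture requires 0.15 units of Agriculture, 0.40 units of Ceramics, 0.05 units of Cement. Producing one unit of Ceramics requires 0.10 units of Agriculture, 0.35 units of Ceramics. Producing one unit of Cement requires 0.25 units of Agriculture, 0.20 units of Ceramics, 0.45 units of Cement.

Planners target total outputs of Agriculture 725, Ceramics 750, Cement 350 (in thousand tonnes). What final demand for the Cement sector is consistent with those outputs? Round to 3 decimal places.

I − A =
  [   0.85    -0.10    -0.25]
  [  -0.40     0.65    -0.20]
  [  -0.05     0.00     0.55]
d = (I − A) x:
  d_1 = (+0.85)·725 + (-0.10)·750 + (-0.25)·350 = 453.750
  d_2 = (-0.40)·725 + (+0.65)·750 + (-0.20)·350 = 127.500
  d_3 = (-0.05)·725 + (+0.00)·750 + (+0.55)·350 = 156.250

d_3 = 156.250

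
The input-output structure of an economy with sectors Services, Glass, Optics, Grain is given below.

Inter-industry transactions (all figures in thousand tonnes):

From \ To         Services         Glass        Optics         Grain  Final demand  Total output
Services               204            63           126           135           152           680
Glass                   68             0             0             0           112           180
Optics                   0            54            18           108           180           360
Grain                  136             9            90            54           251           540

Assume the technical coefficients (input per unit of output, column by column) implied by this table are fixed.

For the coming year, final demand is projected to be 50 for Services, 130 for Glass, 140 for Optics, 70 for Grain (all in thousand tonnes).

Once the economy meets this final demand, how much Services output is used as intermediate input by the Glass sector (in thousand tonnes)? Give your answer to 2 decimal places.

Technical coefficients a_ij = z_ij / X_j:
  a_11 = 204/680 = 0.30, a_21 = 68/680 = 0.10, a_31 = 0/680 = 0.00, a_41 = 136/680 = 0.20
  a_12 = 63/180 = 0.35, a_22 = 0/180 = 0.00, a_32 = 54/180 = 0.30, a_42 = 9/180 = 0.05
  a_13 = 126/360 = 0.35, a_23 = 0/360 = 0.00, a_33 = 18/360 = 0.05, a_43 = 90/360 = 0.25
  a_14 = 135/540 = 0.25, a_24 = 0/540 = 0.00, a_34 = 108/540 = 0.20, a_44 = 54/540 = 0.10
I − A =
  [   0.70    -0.35    -0.35    -0.25]
  [  -0.10     1.00     0.00     0.00]
  [   0.00    -0.30     0.95    -0.20]
  [  -0.20    -0.05    -0.25     0.90]
Compute the cofactors C_ij = (−1)^(i+j)·(3×3 minor ij) of I−A; the adjugate is their transpose:
adj(I−A) = Cᵀ =
  [ 0.805000   0.410375   0.377500   0.307500]
  [ 0.080500   0.502000   0.037750   0.030750]
  [ 0.068000   0.195000   0.547250   0.140500]
  [ 0.202250   0.173250   0.238000   0.621250]
det(I−A) = Σ_j (I−A)_1j·C_1j = (0.70)(0.805000) + (-0.35)(0.080500) + (-0.35)(0.068000) + (-0.25)(0.202250) = 0.4609625
(I − A)⁻¹ = adj(I−A) / det(I−A) ≈
  [   1.7463     0.8903     0.8189     0.6671]
  [   0.1746     1.0890     0.0819     0.0667]
  [   0.1475     0.4230     1.1872     0.3048]
  [   0.4388     0.3758     0.5163     1.3477]
First solve x = (I − A)⁻¹ d = adj(I−A)·d / det(I−A); in particular x_2 = (0.080500·50 + 0.502000·130 + 0.037750·140 + 0.030750·70) / 0.4609625 = 76.7225 / 0.4609625 ≈ 166.4398.
Intermediate flow from 1 to 2: z_12 = a_12 · x_2 = 0.35 × 76.7225 / 0.4609625 = 26.852875 / 0.4609625 ≈ 58.25.

z_12 = 58.25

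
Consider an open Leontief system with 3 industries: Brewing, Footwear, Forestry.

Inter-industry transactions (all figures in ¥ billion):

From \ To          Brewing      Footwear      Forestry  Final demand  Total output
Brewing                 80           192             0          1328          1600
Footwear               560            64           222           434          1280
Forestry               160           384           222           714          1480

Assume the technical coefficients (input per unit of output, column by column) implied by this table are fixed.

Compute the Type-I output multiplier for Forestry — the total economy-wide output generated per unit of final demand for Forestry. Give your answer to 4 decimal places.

Technical coefficients a_ij = z_ij / X_j:
  a_11 = 80/1600 = 0.05, a_21 = 560/1600 = 0.35, a_31 = 160/1600 = 0.10
  a_12 = 192/1280 = 0.15, a_22 = 64/1280 = 0.05, a_32 = 384/1280 = 0.30
  a_13 = 0/1480 = 0.00, a_23 = 222/1480 = 0.15, a_33 = 222/1480 = 0.15
I − A =
  [   0.95    -0.15     0.00]
  [  -0.35     0.95    -0.15]
  [  -0.10    -0.30     0.85]
Cofactors of I−A, C_ij = (−1)^(i+j)·(minor ij) (rows/columns in the sector order above):
  C_11 = (0.95)(0.85) − (-0.15)(-0.30) = 0.7625
  C_12 = −[(-0.35)(0.85) − (-0.15)(-0.10)] = 0.3125
  C_13 = (-0.35)(-0.30) − (0.95)(-0.10) = 0.2000
  C_21 = −[(-0.15)(0.85) − (0.00)(-0.30)] = 0.1275
  C_22 = (0.95)(0.85) − (0.00)(-0.10) = 0.8075
  C_23 = −[(0.95)(-0.30) − (-0.15)(-0.10)] = 0.3000
  C_31 = (-0.15)(-0.15) − (0.00)(0.95) = 0.0225
  C_32 = −[(0.95)(-0.15) − (0.00)(-0.35)] = 0.1425
  C_33 = (0.95)(0.95) − (-0.15)(-0.35) = 0.8500
det(I−A) = Σ_j (I−A)_1j·C_1j = (0.95)(0.7625) + (-0.15)(0.3125) + (0.00)(0.2000) = 0.6775
adj(I−A) = Cᵀ =
  [ 0.7625   0.1275   0.0225]
  [ 0.3125   0.8075   0.1425]
  [ 0.2000   0.3000   0.8500]
(I − A)⁻¹ = adj(I−A) / det(I−A) ≈
  [   1.12546     0.18819     0.03321]
  [   0.46125     1.19188     0.21033]
  [   0.29520     0.44280     1.25461]
The output multiplier for sector j is the column-j sum of the Leontief inverse (I − A)⁻¹ = adj(I−A) / det(I−A).
Column 3 of adj(I−A): (0.0225, 0.1425, 0.8500); det(I−A) = 0.6775.
m_3 = (0.0225 + 0.1425 + 0.8500) / 0.6775 = 1.015 / 0.6775 ≈ 1.4982.

m_3 = 1.4982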